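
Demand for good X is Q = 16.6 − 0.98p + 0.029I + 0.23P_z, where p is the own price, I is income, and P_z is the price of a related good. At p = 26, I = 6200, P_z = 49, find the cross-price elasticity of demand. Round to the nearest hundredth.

First evaluate Q: 16.6 − 0.98(26) + 0.029(6200) + 0.23(49) = 16.6 − 25.48 + 179.8 + 11.27 = 182.19.
∂Q/∂P_z = +0.23, so E_xy = 0.23·(49/182.19) ≈ 0.06.
E_xy > 0: the goods are substitutes.

0.06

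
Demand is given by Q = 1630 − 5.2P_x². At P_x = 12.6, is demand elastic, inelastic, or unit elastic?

elastic

At P_x = 12.6, Q = 804.448.
dQ/dP_x = −2·5.2·P_x = −131.04.
Point elasticity E = (dQ/dP_x)·(P_x/Q) = -131.04 × 12.6/804.448 ≈ -2.052.
|E| ≈ 2.052 > 1, so demand is elastic.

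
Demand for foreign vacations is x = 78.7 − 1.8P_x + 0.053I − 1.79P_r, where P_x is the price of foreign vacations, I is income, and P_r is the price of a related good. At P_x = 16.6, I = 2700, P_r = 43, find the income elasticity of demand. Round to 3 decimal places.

1.245

First evaluate x: 78.7 − 1.8(16.6) + 0.053(2700) − 1.79(43) = 78.7 − 29.88 + 143.1 − 76.97 = 114.95.
∂x/∂I = +0.053, so E_I = 0.053·(2700/114.95) ≈ 1.245.
E_I > 1: normal good (luxury).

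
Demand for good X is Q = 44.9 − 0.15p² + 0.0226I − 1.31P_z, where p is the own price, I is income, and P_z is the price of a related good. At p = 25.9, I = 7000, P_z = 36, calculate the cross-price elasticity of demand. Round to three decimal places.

Evaluating quantity at (p, I, P_z) gives Q = 44.9 − 0.15(25.9)² + 0.0226(7000) − 1.31(36) = 44.9 − 100.6215 + 158.2 − 47.16 = 55.3185.
∂Q/∂P_z = −1.31, so E_xy = -1.31·(36/55.3185) ≈ -0.853.
E_xy < 0: the goods are complements.

-0.853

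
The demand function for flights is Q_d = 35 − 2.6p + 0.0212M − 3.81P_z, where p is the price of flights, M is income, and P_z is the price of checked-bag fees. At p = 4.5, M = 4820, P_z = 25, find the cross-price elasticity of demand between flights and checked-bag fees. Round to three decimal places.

-3.150

Substituting, Q_d = 35 − 2.6(4.5) + 0.0212(4820) − 3.81(25) = 35 − 11.7 + 102.184 − 95.25 = 30.234.
∂Q_d/∂P_z = −3.81, so E_xy = -3.81·(25/30.234) ≈ -3.150.
E_xy < 0: the goods are complements.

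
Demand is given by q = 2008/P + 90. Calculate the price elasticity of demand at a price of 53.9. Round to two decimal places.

-0.29

At P = 53.9, q = 127.2542.
dq/dP = −2008/P² = −0.6912.
Point elasticity E = (dq/dP)·(P/q) = -0.6912 × 53.9/127.2542 ≈ -0.29.
|E| < 1, so demand is inelastic at this price.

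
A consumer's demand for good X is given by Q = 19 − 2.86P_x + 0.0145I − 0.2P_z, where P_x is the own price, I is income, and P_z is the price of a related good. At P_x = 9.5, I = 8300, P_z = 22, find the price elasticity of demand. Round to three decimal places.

-0.252

At the given point, Q = 19 − 2.86(9.5) + 0.0145(8300) − 0.2(22) = 19 − 27.17 + 120.35 − 4.4 = 107.78.
∂Q/∂P_x = −2.86, so E_p = (−2.86)·(9.5/107.78) ≈ -0.252.
|E_p| < 1: demand is inelastic.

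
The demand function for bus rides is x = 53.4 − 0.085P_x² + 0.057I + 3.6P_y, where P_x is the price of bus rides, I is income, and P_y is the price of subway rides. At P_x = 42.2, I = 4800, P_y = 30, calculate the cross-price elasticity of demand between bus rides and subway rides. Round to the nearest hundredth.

At the given point, x = 53.4 − 0.085(42.2)² + 0.057(4800) + 3.6(30) = 53.4 − 151.3714 + 273.6 + 108 = 283.6286.
∂x/∂P_y = +3.6, so E_xy = 3.6·(30/283.6286) ≈ 0.38.
E_xy > 0: the goods are substitutes.

0.38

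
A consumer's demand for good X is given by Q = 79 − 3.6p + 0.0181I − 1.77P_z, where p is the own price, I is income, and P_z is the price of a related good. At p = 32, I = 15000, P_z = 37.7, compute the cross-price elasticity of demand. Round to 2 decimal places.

At the given point, Q = 79 − 3.6(32) + 0.0181(15000) − 1.77(37.7) = 79 − 115.2 + 271.5 − 66.729 = 168.571.
∂Q/∂P_z = −1.77, so E_xy = -1.77·(37.7/168.571) ≈ -0.40.
E_xy < 0: the goods are complements.

-0.40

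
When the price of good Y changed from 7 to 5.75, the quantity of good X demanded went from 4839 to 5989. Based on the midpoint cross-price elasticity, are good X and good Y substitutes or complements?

%ΔQ_x = (5989 − 4839)/[(4839+5989)/2] = 1150/5414 ≈ 0.2124.
%ΔP_y = (5.75 − 7)/[(7+5.75)/2] ≈ -0.1961.
E_xy = 0.2124/-0.1961 ≈ -1.083.
E_xy < 0, so the goods are complements.

complements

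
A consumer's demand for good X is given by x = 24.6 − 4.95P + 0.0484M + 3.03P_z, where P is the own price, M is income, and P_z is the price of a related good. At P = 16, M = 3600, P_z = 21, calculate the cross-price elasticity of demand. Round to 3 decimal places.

0.347

First evaluate x: 24.6 − 4.95(16) + 0.0484(3600) + 3.03(21) = 24.6 − 79.2 + 174.24 + 63.63 = 183.27.
∂x/∂P_z = +3.03, so E_xy = 3.03·(21/183.27) ≈ 0.347.
E_xy > 0: the goods are substitutes.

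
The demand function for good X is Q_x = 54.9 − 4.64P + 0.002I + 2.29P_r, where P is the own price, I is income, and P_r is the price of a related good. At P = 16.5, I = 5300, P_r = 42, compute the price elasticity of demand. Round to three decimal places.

-0.899

Q_x = 54.9 − 4.64(16.5) + 0.002(5300) + 2.29(42) = 54.9 − 76.56 + 10.6 + 96.18 = 85.12.
∂Q_x/∂P = −4.64, so E_p = (−4.64)·(16.5/85.12) ≈ -0.899.
|E_p| < 1: demand is inelastic.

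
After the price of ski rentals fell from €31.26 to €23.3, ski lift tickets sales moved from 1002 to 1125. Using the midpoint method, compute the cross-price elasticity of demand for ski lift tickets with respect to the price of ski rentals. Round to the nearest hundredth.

-0.40

%ΔQ_x = (1125 − 1002)/[(1002+1125)/2] = 123/1063.5 ≈ 0.1157.
%ΔP_y = (23.3 − 31.26)/[(31.26+23.3)/2] ≈ -0.2918.
E_xy = 0.1157/-0.2918 ≈ -0.40.
E_xy < 0, so ski lift tickets and ski rentals are complements.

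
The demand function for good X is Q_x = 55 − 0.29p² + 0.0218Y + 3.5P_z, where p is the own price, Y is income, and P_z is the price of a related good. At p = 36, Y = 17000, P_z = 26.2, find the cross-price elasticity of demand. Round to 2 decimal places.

0.65

Q_x = 55 − 0.29(36)² + 0.0218(17000) + 3.5(26.2) = 55 − 375.84 + 370.6 + 91.7 = 141.46.
∂Q_x/∂P_z = +3.5, so E_xy = 3.5·(26.2/141.46) ≈ 0.65.
E_xy > 0: the goods are substitutes.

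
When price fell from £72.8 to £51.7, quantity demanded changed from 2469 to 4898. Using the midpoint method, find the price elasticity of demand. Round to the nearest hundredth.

%ΔQ = (4898 − 2469)/[(2469 + 4898)/2] = 2429/3683.5 ≈ 0.6594.
%ΔP = (51.7 − 72.8)/[(72.8 + 51.7)/2] = -21.1/62.25 ≈ -0.3390.
Arc elasticity E = %ΔQ/%ΔP ≈ 0.6594/-0.3390 ≈ -1.95.
|E| > 1: demand is elastic over this range.

-1.95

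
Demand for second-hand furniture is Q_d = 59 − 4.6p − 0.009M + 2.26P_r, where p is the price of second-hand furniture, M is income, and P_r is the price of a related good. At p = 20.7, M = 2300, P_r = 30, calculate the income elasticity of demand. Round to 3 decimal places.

Q_d = 59 − 4.6(20.7) − 0.009(2300) + 2.26(30) = 59 − 95.22 − 20.7 + 67.8 = 10.88.
∂Q_d/∂M = −0.009, so E_I = -0.009·(2300/10.88) ≈ -1.903.
E_I < 0: inferior good.

-1.903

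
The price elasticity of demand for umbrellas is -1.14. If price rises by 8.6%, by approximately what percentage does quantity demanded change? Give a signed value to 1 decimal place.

%ΔQ ≈ E × %ΔP = (-1.14) × (8.6%) ≈ -9.8%.

-9.8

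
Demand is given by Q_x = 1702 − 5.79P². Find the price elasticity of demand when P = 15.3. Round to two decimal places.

At P = 15.3, Q_x = 346.6189.
dQ_x/dP = −2·5.79·P = −177.174.
Point elasticity E = (dQ_x/dP)·(P/Q_x) = -177.174 × 15.3/346.6189 ≈ -7.82.
|E| > 1, so demand is elastic at this price.

-7.82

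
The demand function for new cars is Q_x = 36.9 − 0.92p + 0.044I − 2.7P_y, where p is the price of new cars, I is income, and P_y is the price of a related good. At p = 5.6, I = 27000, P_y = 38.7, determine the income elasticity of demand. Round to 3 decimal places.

1.065

Q_x = 36.9 − 0.92(5.6) + 0.044(27000) − 2.7(38.7) = 36.9 − 5.152 + 1188 − 104.49 = 1115.258.
∂Q_x/∂I = +0.044, so E_I = 0.044·(27000/1115.258) ≈ 1.065.
E_I > 1: normal good (luxury).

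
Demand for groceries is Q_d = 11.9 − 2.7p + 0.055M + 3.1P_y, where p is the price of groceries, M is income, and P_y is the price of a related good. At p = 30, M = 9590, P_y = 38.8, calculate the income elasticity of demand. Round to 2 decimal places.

Substituting, Q_d = 11.9 − 2.7(30) + 0.055(9590) + 3.1(38.8) = 11.9 − 81 + 527.45 + 120.28 = 578.63.
∂Q_d/∂M = +0.055, so E_I = 0.055·(9590/578.63) ≈ 0.91.
E_I ∈ (0,1): normal good (necessity).

0.91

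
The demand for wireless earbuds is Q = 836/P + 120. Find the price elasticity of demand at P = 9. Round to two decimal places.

-0.44

At P = 9, Q = 212.8889.
dQ/dP = −836/P² = −10.321.
Point elasticity E = (dQ/dP)·(P/Q) = -10.321 × 9/212.8889 ≈ -0.44.
|E| < 1, so demand is inelastic at this price.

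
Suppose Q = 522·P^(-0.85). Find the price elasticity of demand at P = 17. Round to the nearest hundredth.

-0.85

For a Cobb–Douglas (constant-elasticity) form Q = A·P^α·…, the elasticity with respect to P equals the exponent α at every point.
Here the exponent on P is -0.85, so the price elasticity of demand is -0.85.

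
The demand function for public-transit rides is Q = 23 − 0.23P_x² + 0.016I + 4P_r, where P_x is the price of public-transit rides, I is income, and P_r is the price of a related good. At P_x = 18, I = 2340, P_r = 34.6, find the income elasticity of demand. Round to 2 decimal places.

Q = 23 − 0.23(18)² + 0.016(2340) + 4(34.6) = 23 − 74.52 + 37.44 + 138.4 = 124.32.
∂Q/∂I = +0.016, so E_I = 0.016·(2340/124.32) ≈ 0.30.
E_I ∈ (0,1): normal good (necessity).

0.30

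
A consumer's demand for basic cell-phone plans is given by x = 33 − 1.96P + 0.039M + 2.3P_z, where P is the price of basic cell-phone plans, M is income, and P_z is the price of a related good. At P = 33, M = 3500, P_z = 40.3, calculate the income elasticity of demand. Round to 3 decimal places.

0.691

Substituting, x = 33 − 1.96(33) + 0.039(3500) + 2.3(40.3) = 33 − 64.68 + 136.5 + 92.69 = 197.51.
∂x/∂M = +0.039, so E_I = 0.039·(3500/197.51) ≈ 0.691.
E_I ∈ (0,1): normal good (necessity).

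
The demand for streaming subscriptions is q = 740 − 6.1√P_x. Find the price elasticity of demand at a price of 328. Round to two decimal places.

At P_x = 328, q = 629.5243.
dq/dP_x = −6.1/(2√P_x) = −6.1/(2·18.1108).
Point elasticity E = (dq/dP_x)·(P_x/q) = -0.1684 × 328/629.5243 ≈ -0.09.
|E| < 1, so demand is inelastic at this price.

-0.09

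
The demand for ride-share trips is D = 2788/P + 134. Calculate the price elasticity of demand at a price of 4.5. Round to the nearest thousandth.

At P = 4.5, D = 753.5556.
dD/dP = −2788/P² = −137.679.
Point elasticity E = (dD/dP)·(P/D) = -137.679 × 4.5/753.5556 ≈ -0.822.
|E| < 1, so demand is inelastic at this price.

-0.822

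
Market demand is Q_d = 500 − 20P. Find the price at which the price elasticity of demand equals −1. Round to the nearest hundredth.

12.50

For linear demand Q_d = a − bP, E = −bP/(a − bP). |E| = 1 ⇒ bP = a − bP ⇒ P = a/(2b).
P = 500/(2·20) = 12.50.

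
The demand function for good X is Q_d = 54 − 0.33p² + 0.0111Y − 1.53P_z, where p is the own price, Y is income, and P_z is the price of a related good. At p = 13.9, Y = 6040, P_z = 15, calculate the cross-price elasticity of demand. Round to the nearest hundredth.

Q_d = 54 − 0.33(13.9)² + 0.0111(6040) − 1.53(15) = 54 − 63.7593 + 67.044 − 22.95 = 34.3347.
∂Q_d/∂P_z = −1.53, so E_xy = -1.53·(15/34.3347) ≈ -0.67.
E_xy < 0: the goods are complements.

-0.67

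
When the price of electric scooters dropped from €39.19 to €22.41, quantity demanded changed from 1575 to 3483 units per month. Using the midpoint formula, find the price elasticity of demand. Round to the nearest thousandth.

-1.385

%ΔQ = (3483 − 1575)/[(1575 + 3483)/2] = 1908/2529 ≈ 0.7544.
%ΔP = (22.41 − 39.19)/[(39.19 + 22.41)/2] = -16.78/30.8 ≈ -0.5448.
Arc elasticity E = %ΔQ/%ΔP ≈ 0.7544/-0.5448 ≈ -1.385.
|E| > 1: demand is elastic over this range.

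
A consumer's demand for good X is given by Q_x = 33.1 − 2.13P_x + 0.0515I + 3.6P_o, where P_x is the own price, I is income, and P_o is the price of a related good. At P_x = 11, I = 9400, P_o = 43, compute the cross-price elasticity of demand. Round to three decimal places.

Q_x = 33.1 − 2.13(11) + 0.0515(9400) + 3.6(43) = 33.1 − 23.43 + 484.1 + 154.8 = 648.57.
∂Q_x/∂P_o = +3.6, so E_xy = 3.6·(43/648.57) ≈ 0.239.
E_xy > 0: the goods are substitutes.

0.239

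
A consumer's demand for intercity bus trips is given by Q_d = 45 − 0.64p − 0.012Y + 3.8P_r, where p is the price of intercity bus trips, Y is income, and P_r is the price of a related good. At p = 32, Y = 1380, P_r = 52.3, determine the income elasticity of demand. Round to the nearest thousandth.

Evaluating quantity at (p, Y, P_r) gives Q_d = 45 − 0.64(32) − 0.012(1380) + 3.8(52.3) = 45 − 20.48 − 16.56 + 198.74 = 206.7.
∂Q_d/∂Y = −0.012, so E_I = -0.012·(1380/206.7) ≈ -0.080.
E_I < 0: inferior good.

-0.080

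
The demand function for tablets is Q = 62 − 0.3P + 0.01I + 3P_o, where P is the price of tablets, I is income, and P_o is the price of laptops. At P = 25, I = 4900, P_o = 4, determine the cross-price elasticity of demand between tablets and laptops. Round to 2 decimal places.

Evaluating quantity at (P, I, P_o) gives Q = 62 − 0.3(25) + 0.01(4900) + 3(4) = 62 − 7.5 + 49 + 12 = 115.5.
∂Q/∂P_o = +3, so E_xy = 3·(4/115.5) ≈ 0.10.
E_xy > 0: the goods are substitutes.

0.10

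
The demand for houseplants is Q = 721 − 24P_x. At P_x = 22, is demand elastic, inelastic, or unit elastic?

At P_x = 22, Q = 193.
dQ/dP_x = −24.
Point elasticity E = (dQ/dP_x)·(P_x/Q) = -24 × 22/193 ≈ -2.736.
|E| ≈ 2.736 > 1, so demand is elastic.

elastic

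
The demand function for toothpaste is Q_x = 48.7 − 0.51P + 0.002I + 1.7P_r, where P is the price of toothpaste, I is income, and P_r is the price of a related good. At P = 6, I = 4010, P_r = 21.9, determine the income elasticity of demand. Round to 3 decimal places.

0.088

Substituting, Q_x = 48.7 − 0.51(6) + 0.002(4010) + 1.7(21.9) = 48.7 − 3.06 + 8.02 + 37.23 = 90.89.
∂Q_x/∂I = +0.002, so E_I = 0.002·(4010/90.89) ≈ 0.088.
E_I ∈ (0,1): normal good (necessity).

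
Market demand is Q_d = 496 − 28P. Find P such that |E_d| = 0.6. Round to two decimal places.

Set −bP/(a − bP) = −0.6 ⇒ bP = 0.6(a − bP) ⇒ bP(1+0.6) = 0.6·a.
P = 0.6·496/(28·1.6) ≈ 6.64.

6.64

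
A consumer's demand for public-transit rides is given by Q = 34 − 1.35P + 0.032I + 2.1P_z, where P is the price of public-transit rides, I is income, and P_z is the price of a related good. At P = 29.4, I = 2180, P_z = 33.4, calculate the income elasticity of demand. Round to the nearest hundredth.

0.52

Evaluating quantity at (P, I, P_z) gives Q = 34 − 1.35(29.4) + 0.032(2180) + 2.1(33.4) = 34 − 39.69 + 69.76 + 70.14 = 134.21.
∂Q/∂I = +0.032, so E_I = 0.032·(2180/134.21) ≈ 0.52.
E_I ∈ (0,1): normal good (necessity).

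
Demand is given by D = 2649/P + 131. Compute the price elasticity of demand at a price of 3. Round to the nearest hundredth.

At P = 3, D = 1014.
dD/dP = −2649/P² = −294.3333.
Point elasticity E = (dD/dP)·(P/D) = -294.3333 × 3/1014 ≈ -0.87.
|E| < 1, so demand is inelastic at this price.

-0.87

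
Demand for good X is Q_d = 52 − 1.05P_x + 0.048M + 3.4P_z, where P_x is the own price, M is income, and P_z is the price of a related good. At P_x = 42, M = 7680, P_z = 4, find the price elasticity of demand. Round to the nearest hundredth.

At the given point, Q_d = 52 − 1.05(42) + 0.048(7680) + 3.4(4) = 52 − 44.1 + 368.64 + 13.6 = 390.14.
∂Q_d/∂P_x = −1.05, so E_p = (−1.05)·(42/390.14) ≈ -0.11.
|E_p| < 1: demand is inelastic.

-0.11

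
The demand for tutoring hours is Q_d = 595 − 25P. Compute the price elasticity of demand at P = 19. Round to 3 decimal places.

-3.958

At P = 19, Q_d = 120.
dQ_d/dP = −25.
Point elasticity E = (dQ_d/dP)·(P/Q_d) = -25 × 19/120 ≈ -3.958.
|E| > 1, so demand is elastic at this price.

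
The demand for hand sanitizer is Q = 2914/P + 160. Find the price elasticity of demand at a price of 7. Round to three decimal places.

-0.722

At P = 7, Q = 576.2857.
dQ/dP = −2914/P² = −59.4694.
Point elasticity E = (dQ/dP)·(P/Q) = -59.4694 × 7/576.2857 ≈ -0.722.
|E| < 1, so demand is inelastic at this price.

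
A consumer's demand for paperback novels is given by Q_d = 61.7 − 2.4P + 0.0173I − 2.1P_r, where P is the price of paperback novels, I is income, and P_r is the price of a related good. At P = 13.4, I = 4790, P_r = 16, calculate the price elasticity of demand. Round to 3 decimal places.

-0.408

Substituting, Q_d = 61.7 − 2.4(13.4) + 0.0173(4790) − 2.1(16) = 61.7 − 32.16 + 82.867 − 33.6 = 78.807.
∂Q_d/∂P = −2.4, so E_p = (−2.4)·(13.4/78.807) ≈ -0.408.
|E_p| < 1: demand is inelastic.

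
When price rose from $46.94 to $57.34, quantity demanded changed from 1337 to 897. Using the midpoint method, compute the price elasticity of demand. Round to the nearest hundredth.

%Δq = (897 − 1337)/[(1337 + 897)/2] = -440/1117 ≈ -0.3939.
%ΔP = (57.34 − 46.94)/[(46.94 + 57.34)/2] = 10.4/52.14 ≈ 0.1995.
Arc elasticity E = %Δq/%ΔP ≈ -0.3939/0.1995 ≈ -1.97.
|E| > 1: demand is elastic over this range.

-1.97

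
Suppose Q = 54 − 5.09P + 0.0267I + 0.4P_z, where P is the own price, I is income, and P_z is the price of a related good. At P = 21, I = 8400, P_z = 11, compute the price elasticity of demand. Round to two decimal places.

First evaluate Q: 54 − 5.09(21) + 0.0267(8400) + 0.4(11) = 54 − 106.89 + 224.28 + 4.4 = 175.79.
∂Q/∂P = −5.09, so E_p = (−5.09)·(21/175.79) ≈ -0.61.
|E_p| < 1: demand is inelastic.

-0.61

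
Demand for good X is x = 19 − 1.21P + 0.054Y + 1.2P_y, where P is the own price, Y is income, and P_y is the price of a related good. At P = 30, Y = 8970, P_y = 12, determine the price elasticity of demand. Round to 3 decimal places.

-0.075

First evaluate x: 19 − 1.21(30) + 0.054(8970) + 1.2(12) = 19 − 36.3 + 484.38 + 14.4 = 481.48.
∂x/∂P = −1.21, so E_p = (−1.21)·(30/481.48) ≈ -0.075.
|E_p| < 1: demand is inelastic.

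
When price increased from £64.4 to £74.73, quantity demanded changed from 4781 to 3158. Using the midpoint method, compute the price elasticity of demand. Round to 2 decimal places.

-2.75

%ΔQ = (3158 − 4781)/[(4781 + 3158)/2] = -1623/3969.5 ≈ -0.4089.
%Δp = (74.73 − 64.4)/[(64.4 + 74.73)/2] = 10.33/69.565 ≈ 0.1485.
Arc elasticity E = %ΔQ/%Δp ≈ -0.4089/0.1485 ≈ -2.75.
|E| > 1: demand is elastic over this range.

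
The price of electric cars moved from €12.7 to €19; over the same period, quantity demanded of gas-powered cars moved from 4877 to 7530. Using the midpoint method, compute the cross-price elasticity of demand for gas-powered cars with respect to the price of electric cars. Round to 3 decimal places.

1.076

%ΔQ_x = (7530 − 4877)/[(4877+7530)/2] = 2653/6203.5 ≈ 0.4277.
%ΔP_y = (19 − 12.7)/[(12.7+19)/2] ≈ 0.3975.
E_xy = 0.4277/0.3975 ≈ 1.076.
E_xy > 0, so gas-powered cars and electric cars are substitutes.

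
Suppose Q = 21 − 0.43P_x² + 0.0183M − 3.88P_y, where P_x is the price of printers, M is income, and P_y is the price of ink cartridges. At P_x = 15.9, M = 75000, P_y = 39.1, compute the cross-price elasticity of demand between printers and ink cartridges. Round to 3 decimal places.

At the given point, Q = 21 − 0.43(15.9)² + 0.0183(75000) − 3.88(39.1) = 21 − 108.7083 + 1372.5 − 151.708 = 1133.0837.
∂Q/∂P_y = −3.88, so E_xy = -3.88·(39.1/1133.0837) ≈ -0.134.
E_xy < 0: the goods are complements.

-0.134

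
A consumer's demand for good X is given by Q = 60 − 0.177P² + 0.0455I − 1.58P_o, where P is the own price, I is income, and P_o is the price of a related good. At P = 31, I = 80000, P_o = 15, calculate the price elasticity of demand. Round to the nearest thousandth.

First evaluate Q: 60 − 0.177(31)² + 0.0455(80000) − 1.58(15) = 60 − 170.097 + 3640 − 23.7 = 3506.203.
∂Q/∂P = −2·0.177·P = -10.974, so E_p = -10.974·(31/3506.203) ≈ -0.097.
|E_p| < 1: demand is inelastic.

-0.097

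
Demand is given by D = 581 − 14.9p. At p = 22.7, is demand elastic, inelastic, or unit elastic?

At p = 22.7, D = 242.77.
dD/dp = −14.9.
Point elasticity E = (dD/dp)·(p/D) = -14.9 × 22.7/242.77 ≈ -1.393.
|E| ≈ 1.393 > 1, so demand is elastic.

elastic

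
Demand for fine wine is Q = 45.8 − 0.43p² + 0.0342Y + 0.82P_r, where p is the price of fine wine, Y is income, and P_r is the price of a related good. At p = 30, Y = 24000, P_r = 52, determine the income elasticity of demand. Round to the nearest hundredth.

At the given point, Q = 45.8 − 0.43(30)² + 0.0342(24000) + 0.82(52) = 45.8 − 387 + 820.8 + 42.64 = 522.24.
∂Q/∂Y = +0.0342, so E_I = 0.0342·(24000/522.24) ≈ 1.57.
E_I > 1: normal good (luxury).

1.57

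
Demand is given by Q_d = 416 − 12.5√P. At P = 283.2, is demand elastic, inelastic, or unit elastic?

inelastic

At P = 283.2, Q_d = 205.6432.
dQ_d/dP = −12.5/(2√P) = −12.5/(2·16.8285).
Point elasticity E = (dQ_d/dP)·(P/Q_d) = -0.3714 × 283.2/205.6432 ≈ -0.511.
|E| ≈ 0.511 < 1, so demand is inelastic.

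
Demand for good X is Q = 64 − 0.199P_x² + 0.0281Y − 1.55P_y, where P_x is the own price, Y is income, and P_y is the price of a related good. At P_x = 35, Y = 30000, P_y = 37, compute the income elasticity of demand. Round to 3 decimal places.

At the given point, Q = 64 − 0.199(35)² + 0.0281(30000) − 1.55(37) = 64 − 243.775 + 843 − 57.35 = 605.875.
∂Q/∂Y = +0.0281, so E_I = 0.0281·(30000/605.875) ≈ 1.391.
E_I > 1: normal good (luxury).

1.391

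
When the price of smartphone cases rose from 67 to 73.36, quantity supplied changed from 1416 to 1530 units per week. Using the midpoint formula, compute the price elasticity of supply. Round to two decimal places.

%Δq = (1530 − 1416)/[(1416 + 1530)/2] = 114/1473 ≈ 0.0774.
%Δp = (73.36 − 67)/[(67 + 73.36)/2] = 6.36/70.18 ≈ 0.0906.
Arc elasticity E = %Δq/%Δp ≈ 0.0774/0.0906 ≈ 0.85.
|E| < 1: supply is inelastic over this range.

0.85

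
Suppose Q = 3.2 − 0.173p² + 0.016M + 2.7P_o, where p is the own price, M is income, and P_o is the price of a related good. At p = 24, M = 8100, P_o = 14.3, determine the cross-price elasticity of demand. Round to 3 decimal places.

0.538

At the given point, Q = 3.2 − 0.173(24)² + 0.016(8100) + 2.7(14.3) = 3.2 − 99.648 + 129.6 + 38.61 = 71.762.
∂Q/∂P_o = +2.7, so E_xy = 2.7·(14.3/71.762) ≈ 0.538.
E_xy > 0: the goods are substitutes.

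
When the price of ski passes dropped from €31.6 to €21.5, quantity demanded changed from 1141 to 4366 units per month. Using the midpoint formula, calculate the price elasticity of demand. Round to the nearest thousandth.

-3.079

%Δq = (4366 − 1141)/[(1141 + 4366)/2] = 3225/2753.5 ≈ 1.1712.
%ΔP = (21.5 − 31.6)/[(31.6 + 21.5)/2] = -10.1/26.55 ≈ -0.3804.
Arc elasticity E = %Δq/%ΔP ≈ 1.1712/-0.3804 ≈ -3.079.
|E| > 1: demand is elastic over this range.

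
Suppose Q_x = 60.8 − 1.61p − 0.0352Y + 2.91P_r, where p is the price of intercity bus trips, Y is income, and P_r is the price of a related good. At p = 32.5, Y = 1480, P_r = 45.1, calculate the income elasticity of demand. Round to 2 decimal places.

Q_x = 60.8 − 1.61(32.5) − 0.0352(1480) + 2.91(45.1) = 60.8 − 52.325 − 52.096 + 131.241 = 87.62.
∂Q_x/∂Y = −0.0352, so E_I = -0.0352·(1480/87.62) ≈ -0.59.
E_I < 0: inferior good.

-0.59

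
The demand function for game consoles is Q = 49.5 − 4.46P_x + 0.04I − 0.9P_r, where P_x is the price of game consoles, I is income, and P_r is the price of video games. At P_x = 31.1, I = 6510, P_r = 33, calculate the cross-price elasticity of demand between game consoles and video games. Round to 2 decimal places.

-0.21

Q = 49.5 − 4.46(31.1) + 0.04(6510) − 0.9(33) = 49.5 − 138.706 + 260.4 − 29.7 = 141.494.
∂Q/∂P_r = −0.9, so E_xy = -0.9·(33/141.494) ≈ -0.21.
E_xy < 0: the goods are complements.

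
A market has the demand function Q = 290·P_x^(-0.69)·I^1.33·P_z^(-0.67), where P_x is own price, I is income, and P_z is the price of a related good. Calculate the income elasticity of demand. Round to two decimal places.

1.33

For a Cobb–Douglas (constant-elasticity) form Q = A·I^α·…, the elasticity with respect to I equals the exponent α at every point.
Here the exponent on I is 1.33, so the income elasticity of demand is 1.33.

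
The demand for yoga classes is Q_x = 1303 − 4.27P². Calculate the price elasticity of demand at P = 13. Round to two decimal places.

At P = 13, Q_x = 581.37.
dQ_x/dP = −2·4.27·P = −111.02.
Point elasticity E = (dQ_x/dP)·(P/Q_x) = -111.02 × 13/581.37 ≈ -2.48.
|E| > 1, so demand is elastic at this price.

-2.48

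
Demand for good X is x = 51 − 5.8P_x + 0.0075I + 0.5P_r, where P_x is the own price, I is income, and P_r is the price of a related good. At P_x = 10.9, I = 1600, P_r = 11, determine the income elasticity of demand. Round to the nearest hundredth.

First evaluate x: 51 − 5.8(10.9) + 0.0075(1600) + 0.5(11) = 51 − 63.22 + 12 + 5.5 = 5.28.
∂x/∂I = +0.0075, so E_I = 0.0075·(1600/5.28) ≈ 2.27.
E_I > 1: normal good (luxury).

2.27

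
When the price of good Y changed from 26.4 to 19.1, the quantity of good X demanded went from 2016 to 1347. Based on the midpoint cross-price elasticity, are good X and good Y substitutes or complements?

substitutes

%ΔQ_x = (1347 − 2016)/[(2016+1347)/2] = -669/1681.5 ≈ -0.3979.
%ΔP_y = (19.1 − 26.4)/[(26.4+19.1)/2] ≈ -0.3209.
E_xy = -0.3979/-0.3209 ≈ 1.240.
E_xy > 0, so the goods are substitutes.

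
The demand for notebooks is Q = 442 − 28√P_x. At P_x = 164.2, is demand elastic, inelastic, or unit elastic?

elastic

At P_x = 164.2, Q = 83.2065.
dQ/dP_x = −28/(2√P_x) = −28/(2·12.8141).
Point elasticity E = (dQ/dP_x)·(P_x/Q) = -1.0926 × 164.2/83.2065 ≈ -2.156.
|E| ≈ 2.156 > 1, so demand is elastic.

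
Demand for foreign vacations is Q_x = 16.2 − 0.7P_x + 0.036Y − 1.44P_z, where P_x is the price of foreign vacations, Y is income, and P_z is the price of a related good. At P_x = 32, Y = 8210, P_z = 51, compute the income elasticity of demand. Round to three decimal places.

1.369

Substituting, Q_x = 16.2 − 0.7(32) + 0.036(8210) − 1.44(51) = 16.2 − 22.4 + 295.56 − 73.44 = 215.92.
∂Q_x/∂Y = +0.036, so E_I = 0.036·(8210/215.92) ≈ 1.369.
E_I > 1: normal good (luxury).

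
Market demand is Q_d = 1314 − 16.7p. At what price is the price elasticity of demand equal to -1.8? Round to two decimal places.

Set −bp/(a − bp) = −1.8 ⇒ bp = 1.8(a − bp) ⇒ bp(1+1.8) = 1.8·a.
p = 1.8·1314/(16.7·2.8) ≈ 50.58.

50.58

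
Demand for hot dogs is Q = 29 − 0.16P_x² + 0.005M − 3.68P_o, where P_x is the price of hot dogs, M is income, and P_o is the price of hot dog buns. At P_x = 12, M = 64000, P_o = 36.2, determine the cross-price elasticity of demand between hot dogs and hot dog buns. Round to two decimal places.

-0.69

Evaluating quantity at (P_x, M, P_o) gives Q = 29 − 0.16(12)² + 0.005(64000) − 3.68(36.2) = 29 − 23.04 + 320 − 133.216 = 192.744.
∂Q/∂P_o = −3.68, so E_xy = -3.68·(36.2/192.744) ≈ -0.69.
E_xy < 0: the goods are complements.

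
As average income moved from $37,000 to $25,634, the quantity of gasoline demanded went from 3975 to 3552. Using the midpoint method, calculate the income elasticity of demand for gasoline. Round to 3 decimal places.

0.310

%ΔQ = (3552 − 3975)/[(3975+3552)/2] = -423/3763.5 ≈ -0.1124.
%ΔI = (25,634 − 37,000)/[(37,000+25,634)/2] = -11366/31317 ≈ -0.3629.
E_I = %ΔQ/%ΔI ≈ 0.310.
E_I ∈ (0,1): normal good (necessity).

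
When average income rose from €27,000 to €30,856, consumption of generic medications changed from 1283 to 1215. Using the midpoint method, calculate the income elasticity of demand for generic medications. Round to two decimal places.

%ΔQ = (1215 − 1283)/[(1283+1215)/2] = -68/1249 ≈ -0.0544.
%ΔI = (30,856 − 27,000)/[(27,000+30,856)/2] = 3856/28928 ≈ 0.1333.
E_I = %ΔQ/%ΔI ≈ -0.41.
E_I < 0: inferior good.

-0.41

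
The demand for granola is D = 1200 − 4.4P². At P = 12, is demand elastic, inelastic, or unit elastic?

At P = 12, D = 566.4.
dD/dP = −2·4.4·P = −105.6.
Point elasticity E = (dD/dP)·(P/D) = -105.6 × 12/566.4 ≈ -2.237.
|E| ≈ 2.237 > 1, so demand is elastic.

elastic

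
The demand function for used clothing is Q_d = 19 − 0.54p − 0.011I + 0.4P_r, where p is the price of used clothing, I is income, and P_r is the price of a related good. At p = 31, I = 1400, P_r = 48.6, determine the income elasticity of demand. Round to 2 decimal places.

-2.44

At the given point, Q_d = 19 − 0.54(31) − 0.011(1400) + 0.4(48.6) = 19 − 16.74 − 15.4 + 19.44 = 6.3.
∂Q_d/∂I = −0.011, so E_I = -0.011·(1400/6.3) ≈ -2.44.
E_I < 0: inferior good.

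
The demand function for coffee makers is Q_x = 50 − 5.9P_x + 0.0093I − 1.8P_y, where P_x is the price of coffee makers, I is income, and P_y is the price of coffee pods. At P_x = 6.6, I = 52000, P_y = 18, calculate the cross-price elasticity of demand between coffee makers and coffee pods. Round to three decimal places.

-0.070

Q_x = 50 − 5.9(6.6) + 0.0093(52000) − 1.8(18) = 50 − 38.94 + 483.6 − 32.4 = 462.26.
∂Q_x/∂P_y = −1.8, so E_xy = -1.8·(18/462.26) ≈ -0.070.
E_xy < 0: the goods are complements.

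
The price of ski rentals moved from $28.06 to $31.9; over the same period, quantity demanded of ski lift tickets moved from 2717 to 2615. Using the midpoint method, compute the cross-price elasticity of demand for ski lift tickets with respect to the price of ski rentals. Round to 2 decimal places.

%ΔQ_x = (2615 − 2717)/[(2717+2615)/2] = -102/2666 ≈ -0.0383.
%ΔP_y = (31.9 − 28.06)/[(28.06+31.9)/2] ≈ 0.1281.
E_xy = -0.0383/0.1281 ≈ -0.30.
E_xy < 0, so ski lift tickets and ski rentals are complements.

-0.30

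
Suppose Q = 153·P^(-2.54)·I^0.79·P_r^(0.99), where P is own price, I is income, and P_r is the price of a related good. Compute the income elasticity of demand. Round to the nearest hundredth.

For a Cobb–Douglas (constant-elasticity) form Q = A·I^α·…, the elasticity with respect to I equals the exponent α at every point.
Here the exponent on I is 0.79, so the income elasticity of demand is 0.79.

0.79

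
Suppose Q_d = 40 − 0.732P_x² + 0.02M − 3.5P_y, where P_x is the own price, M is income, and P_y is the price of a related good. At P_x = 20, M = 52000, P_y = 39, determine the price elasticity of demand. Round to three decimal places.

-0.900

At the given point, Q_d = 40 − 0.732(20)² + 0.02(52000) − 3.5(39) = 40 − 292.8 + 1040 − 136.5 = 650.7.
∂Q_d/∂P_x = −2·0.732·P_x = -29.28, so E_p = -29.28·(20/650.7) ≈ -0.900.
|E_p| < 1: demand is inelastic.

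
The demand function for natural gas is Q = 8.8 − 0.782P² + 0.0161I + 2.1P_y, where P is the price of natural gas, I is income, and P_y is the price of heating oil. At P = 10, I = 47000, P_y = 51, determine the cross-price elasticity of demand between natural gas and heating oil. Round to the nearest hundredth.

0.13

Evaluating quantity at (P, I, P_y) gives Q = 8.8 − 0.782(10)² + 0.0161(47000) + 2.1(51) = 8.8 − 78.2 + 756.7 + 107.1 = 794.4.
∂Q/∂P_y = +2.1, so E_xy = 2.1·(51/794.4) ≈ 0.13.
E_xy > 0: the goods are substitutes.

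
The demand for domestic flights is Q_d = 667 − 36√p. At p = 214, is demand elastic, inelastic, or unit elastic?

At p = 214, Q_d = 140.3654.
dQ_d/dp = −36/(2√p) = −36/(2·14.6287).
Point elasticity E = (dQ_d/dp)·(p/Q_d) = -1.2305 × 214/140.3654 ≈ -1.876.
|E| ≈ 1.876 > 1, so demand is elastic.

elastic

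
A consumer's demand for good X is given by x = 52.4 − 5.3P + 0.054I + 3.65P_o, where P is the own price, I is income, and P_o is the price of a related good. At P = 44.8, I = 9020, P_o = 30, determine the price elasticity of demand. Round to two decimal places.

Evaluating quantity at (P, I, P_o) gives x = 52.4 − 5.3(44.8) + 0.054(9020) + 3.65(30) = 52.4 − 237.44 + 487.08 + 109.5 = 411.54.
∂x/∂P = −5.3, so E_p = (−5.3)·(44.8/411.54) ≈ -0.58.
|E_p| < 1: demand is inelastic.

-0.58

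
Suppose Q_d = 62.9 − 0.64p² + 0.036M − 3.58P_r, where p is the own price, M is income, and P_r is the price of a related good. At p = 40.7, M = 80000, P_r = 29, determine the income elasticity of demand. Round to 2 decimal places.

Q_d = 62.9 − 0.64(40.7)² + 0.036(80000) − 3.58(29) = 62.9 − 1060.1536 + 2880 − 103.82 = 1778.9264.
∂Q_d/∂M = +0.036, so E_I = 0.036·(80000/1778.9264) ≈ 1.62.
E_I > 1: normal good (luxury).

1.62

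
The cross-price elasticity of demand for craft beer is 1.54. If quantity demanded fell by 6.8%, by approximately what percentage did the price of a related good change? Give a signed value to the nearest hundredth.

-4.42

%ΔQ ≈ E × %ΔP_y ⇒ %ΔP_y = %ΔQ / E = (-6.8%)/(1.54) ≈ -4.42%.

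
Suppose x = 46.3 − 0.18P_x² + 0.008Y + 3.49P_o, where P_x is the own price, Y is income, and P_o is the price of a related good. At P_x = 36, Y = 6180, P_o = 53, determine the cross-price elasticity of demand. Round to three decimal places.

3.900

Evaluating quantity at (P_x, Y, P_o) gives x = 46.3 − 0.18(36)² + 0.008(6180) + 3.49(53) = 46.3 − 233.28 + 49.44 + 184.97 = 47.43.
∂x/∂P_o = +3.49, so E_xy = 3.49·(53/47.43) ≈ 3.900.
E_xy > 0: the goods are substitutes.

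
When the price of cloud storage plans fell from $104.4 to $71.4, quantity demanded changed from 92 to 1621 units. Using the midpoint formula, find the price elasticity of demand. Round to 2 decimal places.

-4.76

%Δq = (1621 − 92)/[(92 + 1621)/2] = 1529/856.5 ≈ 1.7852.
%Δp = (71.4 − 104.4)/[(104.4 + 71.4)/2] = -33/87.9 ≈ -0.3754.
Arc elasticity E = %Δq/%Δp ≈ 1.7852/-0.3754 ≈ -4.76.
|E| > 1: demand is elastic over this range.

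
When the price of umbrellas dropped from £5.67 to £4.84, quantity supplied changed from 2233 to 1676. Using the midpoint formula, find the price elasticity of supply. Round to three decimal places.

1.804

%Δq = (1676 − 2233)/[(2233 + 1676)/2] = -557/1954.5 ≈ -0.2850.
%Δp = (4.84 − 5.67)/[(5.67 + 4.84)/2] = -0.83/5.255 ≈ -0.1579.
Arc elasticity E = %Δq/%Δp ≈ -0.2850/-0.1579 ≈ 1.804.
|E| > 1: supply is elastic over this range.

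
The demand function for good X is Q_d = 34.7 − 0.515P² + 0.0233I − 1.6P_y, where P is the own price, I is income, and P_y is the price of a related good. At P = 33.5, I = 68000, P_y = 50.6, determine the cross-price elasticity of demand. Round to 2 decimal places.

Evaluating quantity at (P, I, P_y) gives Q_d = 34.7 − 0.515(33.5)² + 0.0233(68000) − 1.6(50.6) = 34.7 − 577.9588 + 1584.4 − 80.96 = 960.1813.
∂Q_d/∂P_y = −1.6, so E_xy = -1.6·(50.6/960.1813) ≈ -0.08.
E_xy < 0: the goods are complements.

-0.08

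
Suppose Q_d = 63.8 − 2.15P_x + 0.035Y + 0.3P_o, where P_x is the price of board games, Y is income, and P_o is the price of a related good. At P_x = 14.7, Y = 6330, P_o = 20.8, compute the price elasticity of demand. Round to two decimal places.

-0.12

Substituting, Q_d = 63.8 − 2.15(14.7) + 0.035(6330) + 0.3(20.8) = 63.8 − 31.605 + 221.55 + 6.24 = 259.985.
∂Q_d/∂P_x = −2.15, so E_p = (−2.15)·(14.7/259.985) ≈ -0.12.
|E_p| < 1: demand is inelastic.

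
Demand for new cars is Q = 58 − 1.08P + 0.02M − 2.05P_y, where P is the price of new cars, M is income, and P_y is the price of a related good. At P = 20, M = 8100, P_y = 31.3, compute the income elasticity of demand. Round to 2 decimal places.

At the given point, Q = 58 − 1.08(20) + 0.02(8100) − 2.05(31.3) = 58 − 21.6 + 162 − 64.165 = 134.235.
∂Q/∂M = +0.02, so E_I = 0.02·(8100/134.235) ≈ 1.21.
E_I > 1: normal good (luxury).

1.21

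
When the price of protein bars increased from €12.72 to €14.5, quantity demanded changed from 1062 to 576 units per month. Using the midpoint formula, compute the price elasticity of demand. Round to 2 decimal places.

-4.54

%Δq = (576 − 1062)/[(1062 + 576)/2] = -486/819 ≈ -0.5934.
%ΔP = (14.5 − 12.72)/[(12.72 + 14.5)/2] = 1.78/13.61 ≈ 0.1308.
Arc elasticity E = %Δq/%ΔP ≈ -0.5934/0.1308 ≈ -4.54.
|E| > 1: demand is elastic over this range.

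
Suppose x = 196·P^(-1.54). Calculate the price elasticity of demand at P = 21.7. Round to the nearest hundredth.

-1.54

For a Cobb–Douglas (constant-elasticity) form x = A·P^α·…, the elasticity with respect to P equals the exponent α at every point.
Here the exponent on P is -1.54, so the price elasticity of demand is -1.54.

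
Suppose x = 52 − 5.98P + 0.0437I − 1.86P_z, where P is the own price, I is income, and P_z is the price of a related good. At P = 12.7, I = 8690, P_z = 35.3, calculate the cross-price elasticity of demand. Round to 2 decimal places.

-0.23

Substituting, x = 52 − 5.98(12.7) + 0.0437(8690) − 1.86(35.3) = 52 − 75.946 + 379.753 − 65.658 = 290.149.
∂x/∂P_z = −1.86, so E_xy = -1.86·(35.3/290.149) ≈ -0.23.
E_xy < 0: the goods are complements.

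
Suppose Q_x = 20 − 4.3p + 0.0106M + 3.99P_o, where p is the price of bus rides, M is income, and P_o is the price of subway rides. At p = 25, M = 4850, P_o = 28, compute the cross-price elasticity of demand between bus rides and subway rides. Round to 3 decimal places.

Evaluating quantity at (p, M, P_o) gives Q_x = 20 − 4.3(25) + 0.0106(4850) + 3.99(28) = 20 − 107.5 + 51.41 + 111.72 = 75.63.
∂Q_x/∂P_o = +3.99, so E_xy = 3.99·(28/75.63) ≈ 1.477.
E_xy > 0: the goods are substitutes.

1.477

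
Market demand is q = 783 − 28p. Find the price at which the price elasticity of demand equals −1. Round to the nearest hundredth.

For linear demand q = a − bp, E = −bp/(a − bp). |E| = 1 ⇒ bp = a − bp ⇒ p = a/(2b).
p = 783/(2·28) ≈ 13.98.

13.98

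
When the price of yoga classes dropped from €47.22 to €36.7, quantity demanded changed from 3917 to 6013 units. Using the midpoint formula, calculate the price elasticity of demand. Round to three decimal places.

%ΔQ = (6013 − 3917)/[(3917 + 6013)/2] = 2096/4965 ≈ 0.4222.
%Δp = (36.7 − 47.22)/[(47.22 + 36.7)/2] = -10.52/41.96 ≈ -0.2507.
Arc elasticity E = %ΔQ/%Δp ≈ 0.4222/-0.2507 ≈ -1.684.
|E| > 1: demand is elastic over this range.

-1.684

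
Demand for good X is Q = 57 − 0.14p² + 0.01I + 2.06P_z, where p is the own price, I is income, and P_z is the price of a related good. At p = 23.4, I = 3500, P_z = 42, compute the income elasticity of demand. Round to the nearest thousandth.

0.344

At the given point, Q = 57 − 0.14(23.4)² + 0.01(3500) + 2.06(42) = 57 − 76.6584 + 35 + 86.52 = 101.8616.
∂Q/∂I = +0.01, so E_I = 0.01·(3500/101.8616) ≈ 0.344.
E_I ∈ (0,1): normal good (necessity).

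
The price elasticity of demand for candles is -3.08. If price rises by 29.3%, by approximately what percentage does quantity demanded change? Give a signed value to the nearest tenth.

%ΔQ ≈ E × %ΔP = (-3.08) × (29.3%) ≈ -90.2%.

-90.2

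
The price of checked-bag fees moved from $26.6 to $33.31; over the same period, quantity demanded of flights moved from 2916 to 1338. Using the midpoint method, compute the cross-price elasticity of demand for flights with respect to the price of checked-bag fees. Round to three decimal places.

-3.312

%ΔQ_x = (1338 − 2916)/[(2916+1338)/2] = -1578/2127 ≈ -0.7419.
%ΔP_y = (33.31 − 26.6)/[(26.6+33.31)/2] ≈ 0.2240.
E_xy = -0.7419/0.2240 ≈ -3.312.
E_xy < 0, so flights and checked-bag fees are complements.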